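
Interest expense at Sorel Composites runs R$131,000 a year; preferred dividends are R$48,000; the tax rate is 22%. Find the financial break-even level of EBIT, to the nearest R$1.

Preferred dividends are paid after tax, so their pre-tax equivalent is R$48,000 ÷ (1 − 0.22) = R$61,538.46.
EPS = 0 when EBIT covers interest plus the pre-tax preferred burden: R$131,000 + R$61,538.46 = R$192,538.46.

R$192,538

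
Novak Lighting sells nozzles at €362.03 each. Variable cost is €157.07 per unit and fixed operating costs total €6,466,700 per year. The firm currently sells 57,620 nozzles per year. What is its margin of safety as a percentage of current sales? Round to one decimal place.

45.2%

Unit CM = price − variable cost = €362.03 − €157.07 = €204.96. Break-even units = €6,466,700 ÷ €204.96 = 31,551.03; break-even revenue = 31,551.03 × €362.03 = €11,422,420.97.
Actual sales revenue = 57,620 × €362.03 = €20,860,168.60.
Margin of safety = (€20,860,168.60 − €11,422,420.97) ÷ €20,860,168.60 = 45.2%.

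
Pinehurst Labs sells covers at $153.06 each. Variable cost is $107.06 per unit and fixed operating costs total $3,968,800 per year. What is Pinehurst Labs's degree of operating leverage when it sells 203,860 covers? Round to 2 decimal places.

1.73

At 203,860 units, contribution = 203,860 × $46.00 = $9,377,560.00.
Subtracting fixed costs: EBIT = $9,377,560.00 − $3,968,800 = $5,408,760.00.
So DOL = total CM / EBIT = $9,377,560.00 / $5,408,760.00 = 1.7338.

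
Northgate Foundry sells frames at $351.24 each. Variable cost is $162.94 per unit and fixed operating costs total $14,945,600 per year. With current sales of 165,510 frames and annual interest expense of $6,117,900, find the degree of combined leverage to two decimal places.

At 165,510 units, contribution = 165,510 × $188.30 = $31,165,533.00.
Subtracting fixed costs: EBIT = $31,165,533.00 − $14,945,600 = $16,219,933.00. Interest = $6,117,900.00, so EBIT − I = $10,102,033.00.
DCL = contribution ÷ (EBIT − I) = $31,165,533.00 ÷ $10,102,033.00 = 3.0851.

3.09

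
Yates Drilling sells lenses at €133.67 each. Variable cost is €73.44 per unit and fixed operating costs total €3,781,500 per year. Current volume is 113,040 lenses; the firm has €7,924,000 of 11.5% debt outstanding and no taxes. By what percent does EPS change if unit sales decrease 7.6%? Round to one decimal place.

-24.5%

At 113,040 units, contribution = 113,040 × €60.23 = €6,808,399.20.
Operating income = contribution − fixed costs = €6,808,399.20 − €3,781,500 = €3,026,899.20.
Interest = €911,260.00, so EBIT − I = €2,115,639.20.
DCL = total CM / (EBIT − I) = €6,808,399.20 / €2,115,639.20 = 3.2181.
EPS therefore changes by 3.2181 × (-7.6%) = -24.5%.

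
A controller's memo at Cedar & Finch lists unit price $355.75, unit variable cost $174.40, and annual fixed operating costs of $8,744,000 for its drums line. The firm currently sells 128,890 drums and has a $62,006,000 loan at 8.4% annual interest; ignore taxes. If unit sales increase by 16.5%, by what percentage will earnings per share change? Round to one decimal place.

+40.9%

Total contribution margin = 128,890 × $181.35 = $23,374,201.50.
Operating income = contribution − fixed costs = $23,374,201.50 − $8,744,000 = $14,630,201.50.
After interest of $5,208,504.00, pre-tax earnings = $9,421,697.50.
Degree of combined leverage = contribution ÷ (EBIT − I) = $23,374,201.50 ÷ $9,421,697.50 = 2.4809.
%ΔEPS = DCL × %ΔSales = 2.4809 × +16.5% = +40.9%.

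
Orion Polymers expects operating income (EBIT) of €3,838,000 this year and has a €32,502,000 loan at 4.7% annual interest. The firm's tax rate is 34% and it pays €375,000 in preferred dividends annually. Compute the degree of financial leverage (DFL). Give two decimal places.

Annual interest charges come to €1,527,594.00.
Pre-tax preferred-dividend burden = €375,000 ÷ (1 − 0.34) = €568,181.82.
DFL = EBIT ÷ [EBIT − I − D_p/(1−t)] = €3,838,000 ÷ [€3,838,000 − €1,527,594.00 − €568,181.82] = €3,838,000 ÷ €1,742,224.18 = 2.2029.

2.20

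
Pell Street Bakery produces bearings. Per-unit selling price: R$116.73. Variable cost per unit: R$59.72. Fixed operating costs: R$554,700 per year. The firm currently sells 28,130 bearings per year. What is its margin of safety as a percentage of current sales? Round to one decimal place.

Contribution margin per unit = R$116.73 − R$59.72 = R$57.01. Break-even units = R$554,700 ÷ R$57.01 = 9,729.87; break-even revenue = 9,729.87 × R$116.73 = R$1,135,767.95.
Actual sales revenue = 28,130 × R$116.73 = R$3,283,614.90.
Margin of safety = (R$3,283,614.90 − R$1,135,767.95) ÷ R$3,283,614.90 = 65.4%.

65.4%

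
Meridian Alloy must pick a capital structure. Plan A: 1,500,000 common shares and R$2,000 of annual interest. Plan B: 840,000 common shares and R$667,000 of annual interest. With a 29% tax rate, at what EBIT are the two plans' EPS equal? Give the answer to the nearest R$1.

Set EPS_A = EPS_B: (EBIT − R$2,000)(1 − 0.29) ÷ 1,500,000 = (EBIT − R$667,000)(1 − 0.29) ÷ 840,000.
The (1 − t) factor cancels: (EBIT − 2,000) × 840,000 = (EBIT − 667,000) × 1,500,000.
Solving, EBIT = (667,000·1,500,000 − 2,000·840,000) / (1,500,000 − 840,000) = 998,820,000,000 / 660,000 = 1,513,363.64.

R$1,513,364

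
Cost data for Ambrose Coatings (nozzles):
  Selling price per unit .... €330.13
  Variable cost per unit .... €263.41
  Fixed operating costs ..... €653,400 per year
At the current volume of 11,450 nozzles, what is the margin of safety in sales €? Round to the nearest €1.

€546,971

Unit CM = price − variable cost = €330.13 − €263.41 = €66.72. Break-even units = €653,400 ÷ €66.72 = 9,793.17; break-even revenue = 9,793.17 × €330.13 = €3,233,017.72.
Actual sales revenue = 11,450 × €330.13 = €3,779,988.50.
Margin of safety = €3,779,988.50 − €3,233,017.72 = €546,971.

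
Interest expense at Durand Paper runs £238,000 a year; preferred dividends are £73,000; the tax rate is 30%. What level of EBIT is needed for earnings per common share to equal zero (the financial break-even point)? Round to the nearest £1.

Grossing the preferred dividend up to pre-tax terms: £73,000 / (1 − 0.30) = £104,285.71.
Financial break-even EBIT = interest + D_p ÷ (1 − t) = £238,000 + £104,285.71 = £342,285.71.

£342,286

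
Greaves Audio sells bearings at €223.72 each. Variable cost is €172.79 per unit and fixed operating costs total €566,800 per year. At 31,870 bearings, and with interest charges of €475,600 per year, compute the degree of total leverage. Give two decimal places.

2.79

Total contribution margin = 31,870 × €50.93 = €1,623,139.10.
Subtracting fixed costs: EBIT = €1,623,139.10 − €566,800 = €1,056,339.10. Interest = €475,600.00, so EBIT − I = €580,739.10.
Degree of total leverage = total CM / (EBIT − interest) = €1,623,139.10 / €580,739.10 = 2.7950.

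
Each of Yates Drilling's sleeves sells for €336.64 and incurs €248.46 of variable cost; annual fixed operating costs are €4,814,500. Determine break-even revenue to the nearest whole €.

CM per unit = €336.64 − €248.46 = €88.18; CM ratio = €88.18 / €336.64 = 0.2619.
Break-even sales = FC ÷ CM ratio = €4,814,500 × €336.64 / €88.18 = €18,380,055.

€18,380,055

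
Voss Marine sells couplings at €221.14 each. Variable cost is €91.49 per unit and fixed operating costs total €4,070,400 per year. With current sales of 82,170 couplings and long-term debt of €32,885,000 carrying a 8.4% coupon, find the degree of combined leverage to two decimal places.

2.79

Contribution at this volume is 82,170 × €129.65 = €10,653,340.50.
EBIT = €10,653,340.50 − €4,070,400 = €6,582,940.50. Interest = €2,762,340.00.
DOL = €10,653,340.50 ÷ €6,582,940.50 = 1.6183; DFL = €6,582,940.50 ÷ €3,820,600.50 = 1.7230.
DCL = DOL × DFL = 1.6183 × 1.7230 = 2.7883.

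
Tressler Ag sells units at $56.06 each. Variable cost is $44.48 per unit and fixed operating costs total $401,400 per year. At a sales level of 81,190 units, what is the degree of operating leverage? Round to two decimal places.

Total contribution margin = 81,190 × $11.58 = $940,180.20.
Operating income = contribution − fixed costs = $940,180.20 − $401,400 = $538,780.20.
Degree of operating leverage = $940,180.20 / $538,780.20 = 1.7450.

1.75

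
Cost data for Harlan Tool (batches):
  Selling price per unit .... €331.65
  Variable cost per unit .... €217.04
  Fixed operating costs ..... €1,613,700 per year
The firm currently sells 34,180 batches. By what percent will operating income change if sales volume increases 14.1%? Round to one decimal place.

+24.0%

Contribution at this volume is 34,180 × €114.61 = €3,917,369.80.
Subtracting fixed costs: EBIT = €3,917,369.80 − €1,613,700 = €2,303,669.80.
Degree of operating leverage = €3,917,369.80 / €2,303,669.80 = 1.7005.
%ΔEBIT = DOL × %ΔSales = 1.7005 × +14.1% = +24.0%.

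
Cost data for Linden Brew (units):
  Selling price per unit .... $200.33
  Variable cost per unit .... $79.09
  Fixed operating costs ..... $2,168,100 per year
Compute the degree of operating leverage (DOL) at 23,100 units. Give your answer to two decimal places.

4.43

Contribution at this volume is 23,100 × $121.24 = $2,800,644.00.
Subtracting fixed costs: EBIT = $2,800,644.00 − $2,168,100 = $632,544.00.
Degree of operating leverage = $2,800,644.00 / $632,544.00 = 4.4276.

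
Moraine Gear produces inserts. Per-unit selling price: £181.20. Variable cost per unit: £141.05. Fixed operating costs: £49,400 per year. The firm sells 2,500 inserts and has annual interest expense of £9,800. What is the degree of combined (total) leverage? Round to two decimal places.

2.44

Contribution at this volume is 2,500 × £40.15 = £100,375.00.
EBIT = £100,375.00 − £49,400 = £50,975.00. Interest = £9,800.00, so EBIT − I = £41,175.00.
DCL = contribution ÷ (EBIT − I) = £100,375.00 ÷ £41,175.00 = 2.4378.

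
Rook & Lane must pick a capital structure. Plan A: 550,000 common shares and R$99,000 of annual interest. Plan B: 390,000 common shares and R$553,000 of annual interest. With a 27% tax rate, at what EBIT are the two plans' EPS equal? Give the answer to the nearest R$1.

R$1,659,625

At indifference, (EBIT − 99,000)(1 − t)/550,000 = (EBIT − 553,000)(1 − t)/390,000.
Cancelling (1 − t) and cross-multiplying: 390,000·(EBIT − 99,000) = 550,000·(EBIT − 553,000).
EBIT × (550,000 − 390,000) = 553,000 × 550,000 − 99,000 × 390,000 = 265,540,000,000, so EBIT = 265,540,000,000 ÷ 160,000 = 1,659,625.00.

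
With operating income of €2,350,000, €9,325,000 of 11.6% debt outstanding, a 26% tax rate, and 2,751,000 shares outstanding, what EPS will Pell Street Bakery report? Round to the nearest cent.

€0.34

Pre-tax income = €2,350,000 − €1,081,700.00 = €1,268,300.00.
After tax at 26%: net income = €1,268,300.00 × 0.74 = €938,542.00.
EPS = €938,542.00 ÷ 2,751,000 = €0.34.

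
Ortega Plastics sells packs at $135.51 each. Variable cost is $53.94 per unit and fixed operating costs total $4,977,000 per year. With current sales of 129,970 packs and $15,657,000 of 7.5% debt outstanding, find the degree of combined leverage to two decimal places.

2.38

Contribution at this volume is 129,970 × $81.57 = $10,601,652.90.
Subtracting fixed costs: EBIT = $10,601,652.90 − $4,977,000 = $5,624,652.90. Interest = $1,174,275.00.
DOL = $10,601,652.90 ÷ $5,624,652.90 = 1.8849; DFL = $5,624,652.90 ÷ $4,450,377.90 = 1.2639.
DCL = DOL × DFL = 1.8849 × 1.2639 = 2.3823.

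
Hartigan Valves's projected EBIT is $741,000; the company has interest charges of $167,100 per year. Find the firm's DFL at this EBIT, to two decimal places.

1.29

Interest = $167,100.00.
DFL = EBIT ÷ (EBIT − I) = $741,000 ÷ ($741,000 − $167,100.00) = $741,000 ÷ $573,900.00 = 1.2912.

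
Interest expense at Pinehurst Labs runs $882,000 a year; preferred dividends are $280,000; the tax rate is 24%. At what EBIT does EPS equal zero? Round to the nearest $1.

Grossing the preferred dividend up to pre-tax terms: $280,000 / (1 − 0.24) = $368,421.05.
Financial break-even EBIT = interest + D_p ÷ (1 − t) = $882,000 + $368,421.05 = $1,250,421.05.

$1,250,421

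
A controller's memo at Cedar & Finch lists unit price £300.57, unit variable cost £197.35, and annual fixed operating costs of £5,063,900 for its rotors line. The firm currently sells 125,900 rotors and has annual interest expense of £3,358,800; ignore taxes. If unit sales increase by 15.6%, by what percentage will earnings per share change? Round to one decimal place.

Total contribution margin = 125,900 × £103.22 = £12,995,398.00.
EBIT = £12,995,398.00 − £5,063,900 = £7,931,498.00.
After interest of £3,358,800.00, pre-tax earnings = £4,572,698.00.
DCL = total CM / (EBIT − I) = £12,995,398.00 / £4,572,698.00 = 2.8420.
%ΔEPS = DCL × %ΔSales = 2.8420 × +15.6% = +44.3%.

+44.3%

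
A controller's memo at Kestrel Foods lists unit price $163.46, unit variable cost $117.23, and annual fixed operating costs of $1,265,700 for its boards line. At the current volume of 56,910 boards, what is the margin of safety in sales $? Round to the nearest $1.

$4,827,247

Each unit contributes $163.46 − $117.23 = $46.23. Break-even units = $1,265,700 ÷ $46.23 = 27,378.33; break-even revenue = 27,378.33 × $163.46 = $4,475,261.13.
Current sales = 56,910 × $163.46 = $9,302,508.60.
Margin of safety = $9,302,508.60 − $4,475,261.13 = $4,827,247.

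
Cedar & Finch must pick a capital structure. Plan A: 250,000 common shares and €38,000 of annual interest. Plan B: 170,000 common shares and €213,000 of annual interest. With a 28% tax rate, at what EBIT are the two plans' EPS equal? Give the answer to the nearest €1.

€584,875

Set EPS_A = EPS_B: (EBIT − €38,000)(1 − 0.28) ÷ 250,000 = (EBIT − €213,000)(1 − 0.28) ÷ 170,000.
Cancelling (1 − t) and cross-multiplying: 170,000·(EBIT − 38,000) = 250,000·(EBIT − 213,000).
Solving, EBIT = (213,000·250,000 − 38,000·170,000) / (250,000 − 170,000) = 46,790,000,000 / 80,000 = 584,875.00.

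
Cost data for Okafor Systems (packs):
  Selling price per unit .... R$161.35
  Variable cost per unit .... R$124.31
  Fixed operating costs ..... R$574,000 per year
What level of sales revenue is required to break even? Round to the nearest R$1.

R$2,500,402

Contribution margin per unit = R$161.35 − R$124.31 = R$37.04, a CM ratio of R$37.04 ÷ R$161.35 = 0.2296.
Break-even revenue = fixed costs × price ÷ CM = R$574,000 × R$161.35 ÷ R$37.04 = R$2,500,402.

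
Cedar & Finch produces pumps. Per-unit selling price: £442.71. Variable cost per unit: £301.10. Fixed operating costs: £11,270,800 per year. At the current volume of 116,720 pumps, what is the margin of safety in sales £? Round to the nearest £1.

Unit CM = price − variable cost = £442.71 − £301.10 = £141.61. Break-even units = £11,270,800 ÷ £141.61 = 79,590.42; break-even revenue = 79,590.42 × £442.71 = £35,235,476.79.
Current sales = 116,720 × £442.71 = £51,673,111.20.
Margin of safety = £51,673,111.20 − £35,235,476.79 = £16,437,634.

£16,437,634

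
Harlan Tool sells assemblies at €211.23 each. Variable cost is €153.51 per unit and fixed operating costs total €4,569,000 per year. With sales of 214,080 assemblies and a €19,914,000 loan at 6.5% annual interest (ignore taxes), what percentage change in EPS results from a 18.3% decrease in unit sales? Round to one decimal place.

-34.8%

Contribution at this volume is 214,080 × €57.72 = €12,356,697.60.
EBIT = €12,356,697.60 − €4,569,000 = €7,787,697.60.
After interest of €1,294,410.00, pre-tax earnings = €6,493,287.60.
DCL = total CM / (EBIT − I) = €12,356,697.60 / €6,493,287.60 = 1.9030.
%ΔEPS = DCL × %ΔSales = 1.9030 × -18.3% = -34.8%.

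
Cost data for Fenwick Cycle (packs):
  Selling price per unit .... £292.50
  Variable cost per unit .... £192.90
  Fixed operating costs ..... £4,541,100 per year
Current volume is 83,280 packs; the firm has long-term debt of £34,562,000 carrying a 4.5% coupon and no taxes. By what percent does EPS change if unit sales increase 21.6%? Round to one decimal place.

At 83,280 units, contribution = 83,280 × £99.60 = £8,294,688.00.
Subtracting fixed costs: EBIT = £8,294,688.00 − £4,541,100 = £3,753,588.00.
Interest = £1,555,290.00, so EBIT − I = £2,198,298.00.
DCL = total CM / (EBIT − I) = £8,294,688.00 / £2,198,298.00 = 3.7732.
EPS therefore changes by 3.7732 × (+21.6%) = +81.5%.

+81.5%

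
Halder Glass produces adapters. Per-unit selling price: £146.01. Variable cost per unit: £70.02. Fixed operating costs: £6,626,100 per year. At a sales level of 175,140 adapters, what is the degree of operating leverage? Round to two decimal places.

1.99

At 175,140 units, contribution = 175,140 × £75.99 = £13,308,888.60.
EBIT = £13,308,888.60 − £6,626,100 = £6,682,788.60.
Degree of operating leverage = £13,308,888.60 / £6,682,788.60 = 1.9915.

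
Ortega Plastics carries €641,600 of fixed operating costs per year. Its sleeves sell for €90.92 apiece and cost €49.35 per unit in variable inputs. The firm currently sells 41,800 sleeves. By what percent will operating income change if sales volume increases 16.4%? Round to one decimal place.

At 41,800 units, contribution = 41,800 × €41.57 = €1,737,626.00.
EBIT = €1,737,626.00 − €641,600 = €1,096,026.00.
Degree of operating leverage = €1,737,626.00 / €1,096,026.00 = 1.5854.
So EBIT moves 1.5854 × (+16.4%) = +26.0%.

+26.0%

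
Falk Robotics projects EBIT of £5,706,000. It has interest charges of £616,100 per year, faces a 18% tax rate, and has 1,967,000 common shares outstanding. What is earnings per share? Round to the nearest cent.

Pre-tax income = £5,706,000 − £616,100.00 = £5,089,900.00.
Net income = £5,089,900.00 × (1 − 0.18) = £4,173,718.00.
EPS = £4,173,718.00 ÷ 1,967,000 = £2.12.

£2.12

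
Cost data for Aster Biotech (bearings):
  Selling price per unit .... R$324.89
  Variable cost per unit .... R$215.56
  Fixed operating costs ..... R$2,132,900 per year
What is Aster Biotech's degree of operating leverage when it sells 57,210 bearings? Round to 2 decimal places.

1.52

Total contribution margin = 57,210 × R$109.33 = R$6,254,769.30.
Operating income = contribution − fixed costs = R$6,254,769.30 − R$2,132,900 = R$4,121,869.30.
Degree of operating leverage = R$6,254,769.30 / R$4,121,869.30 = 1.5175.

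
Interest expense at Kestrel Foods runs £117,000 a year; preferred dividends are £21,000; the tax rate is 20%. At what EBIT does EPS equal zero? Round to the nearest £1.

Preferred dividends are paid after tax, so their pre-tax equivalent is £21,000 ÷ (1 − 0.20) = £26,250.00.
Financial break-even EBIT = interest + D_p ÷ (1 − t) = £117,000 + £26,250.00 = £143,250.00.

£143,250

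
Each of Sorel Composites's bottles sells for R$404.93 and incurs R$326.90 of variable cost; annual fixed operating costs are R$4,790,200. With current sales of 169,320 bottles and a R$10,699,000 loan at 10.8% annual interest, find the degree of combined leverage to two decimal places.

1.82

Contribution at this volume is 169,320 × R$78.03 = R$13,212,039.60.
Operating income = contribution − fixed costs = R$13,212,039.60 − R$4,790,200 = R$8,421,839.60. Interest = R$1,155,492.00, so EBIT − I = R$7,266,347.60.
Degree of total leverage = total CM / (EBIT − interest) = R$13,212,039.60 / R$7,266,347.60 = 1.8183.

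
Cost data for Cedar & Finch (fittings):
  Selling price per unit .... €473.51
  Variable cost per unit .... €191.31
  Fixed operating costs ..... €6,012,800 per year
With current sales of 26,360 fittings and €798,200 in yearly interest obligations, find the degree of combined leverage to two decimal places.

Contribution at this volume is 26,360 × €282.20 = €7,438,792.00.
Operating income = contribution − fixed costs = €7,438,792.00 − €6,012,800 = €1,425,992.00. Interest = €798,200.00.
DOL = €7,438,792.00 ÷ €1,425,992.00 = 5.2166; DFL = €1,425,992.00 ÷ €627,792.00 = 2.2714.
Combined leverage = 5.2166 × 2.2714 = 11.8490.

11.85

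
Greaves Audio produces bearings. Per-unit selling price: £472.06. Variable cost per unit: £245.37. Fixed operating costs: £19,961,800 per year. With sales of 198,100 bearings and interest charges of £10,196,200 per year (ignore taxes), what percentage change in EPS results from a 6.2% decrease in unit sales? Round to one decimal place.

At 198,100 units, contribution = 198,100 × £226.69 = £44,907,289.00.
Operating income = contribution − fixed costs = £44,907,289.00 − £19,961,800 = £24,945,489.00.
Interest = £10,196,200.00, so EBIT − I = £14,749,289.00.
Degree of combined leverage = contribution ÷ (EBIT − I) = £44,907,289.00 ÷ £14,749,289.00 = 3.0447.
%ΔEPS = DCL × %ΔSales = 3.0447 × -6.2% = -18.9%.

-18.9%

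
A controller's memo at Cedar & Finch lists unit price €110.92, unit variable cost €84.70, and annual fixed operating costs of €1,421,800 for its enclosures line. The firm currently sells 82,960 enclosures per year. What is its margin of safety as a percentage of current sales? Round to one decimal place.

Each unit contributes €110.92 − €84.70 = €26.22. Break-even units = €1,421,800 ÷ €26.22 = 54,225.78; break-even revenue = 54,225.78 × €110.92 = €6,014,723.72.
Actual sales revenue = 82,960 × €110.92 = €9,201,923.20.
Margin of safety = (€9,201,923.20 − €6,014,723.72) ÷ €9,201,923.20 = 34.6%.

34.6%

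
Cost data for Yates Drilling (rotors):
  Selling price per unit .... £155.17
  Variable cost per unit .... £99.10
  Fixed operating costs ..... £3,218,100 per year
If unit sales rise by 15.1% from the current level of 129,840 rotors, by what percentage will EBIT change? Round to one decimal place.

Total contribution margin = 129,840 × £56.07 = £7,280,128.80.
Operating income = contribution − fixed costs = £7,280,128.80 − £3,218,100 = £4,062,028.80.
Degree of operating leverage = £7,280,128.80 / £4,062,028.80 = 1.7922.
%ΔEBIT = DOL × %ΔSales = 1.7922 × +15.1% = +27.1%.

+27.1%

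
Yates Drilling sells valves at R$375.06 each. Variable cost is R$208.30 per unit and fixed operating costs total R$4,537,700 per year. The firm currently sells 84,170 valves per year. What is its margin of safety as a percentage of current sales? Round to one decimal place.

Unit CM = price − variable cost = R$375.06 − R$208.30 = R$166.76. Break-even units = R$4,537,700 ÷ R$166.76 = 27,210.96; break-even revenue = 27,210.96 × R$375.06 = R$10,205,743.36.
Current sales = 84,170 × R$375.06 = R$31,568,800.20.
Margin of safety = (R$31,568,800.20 − R$10,205,743.36) ÷ R$31,568,800.20 = 67.7%.

67.7%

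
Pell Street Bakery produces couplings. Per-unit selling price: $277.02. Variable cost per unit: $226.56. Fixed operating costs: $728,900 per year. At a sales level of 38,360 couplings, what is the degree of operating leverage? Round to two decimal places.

Contribution at this volume is 38,360 × $50.46 = $1,935,645.60.
EBIT = $1,935,645.60 − $728,900 = $1,206,745.60.
Degree of operating leverage = $1,935,645.60 / $1,206,745.60 = 1.6040.

1.60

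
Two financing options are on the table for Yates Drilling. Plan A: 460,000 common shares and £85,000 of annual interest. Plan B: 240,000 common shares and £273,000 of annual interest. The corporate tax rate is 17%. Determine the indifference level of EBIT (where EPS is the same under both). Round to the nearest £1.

£478,091

Set EPS_A = EPS_B: (EBIT − £85,000)(1 − 0.17) ÷ 460,000 = (EBIT − £273,000)(1 − 0.17) ÷ 240,000.
Cancelling (1 − t) and cross-multiplying: 240,000·(EBIT − 85,000) = 460,000·(EBIT − 273,000).
EBIT × (460,000 − 240,000) = 273,000 × 460,000 − 85,000 × 240,000 = 105,180,000,000, so EBIT = 105,180,000,000 ÷ 220,000 = 478,090.91.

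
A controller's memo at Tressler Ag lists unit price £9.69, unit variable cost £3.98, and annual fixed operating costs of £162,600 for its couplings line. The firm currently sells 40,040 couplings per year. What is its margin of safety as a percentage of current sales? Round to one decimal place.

28.9%

Each unit contributes £9.69 − £3.98 = £5.71. Break-even units = £162,600 ÷ £5.71 = 28,476.36; break-even revenue = 28,476.36 × £9.69 = £275,935.90.
Current sales = 40,040 × £9.69 = £387,987.60.
Margin of safety = (£387,987.60 − £275,935.90) ÷ £387,987.60 = 28.9%.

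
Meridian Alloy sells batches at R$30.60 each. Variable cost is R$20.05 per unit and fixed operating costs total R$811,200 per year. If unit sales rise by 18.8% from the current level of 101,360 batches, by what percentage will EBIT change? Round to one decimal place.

At 101,360 units, contribution = 101,360 × R$10.55 = R$1,069,348.00.
Operating income = contribution − fixed costs = R$1,069,348.00 − R$811,200 = R$258,148.00.
So DOL = total CM / EBIT = R$1,069,348.00 / R$258,148.00 = 4.1424.
So EBIT moves 4.1424 × (+18.8%) = +77.9%.

+77.9%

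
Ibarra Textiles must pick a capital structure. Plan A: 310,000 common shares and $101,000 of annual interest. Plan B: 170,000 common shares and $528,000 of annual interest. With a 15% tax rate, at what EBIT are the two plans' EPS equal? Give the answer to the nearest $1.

Set EPS_A = EPS_B: (EBIT − $101,000)(1 − 0.15) ÷ 310,000 = (EBIT − $528,000)(1 − 0.15) ÷ 170,000.
The (1 − t) factor cancels: (EBIT − 101,000) × 170,000 = (EBIT − 528,000) × 310,000.
EBIT × (310,000 − 170,000) = 528,000 × 310,000 − 101,000 × 170,000 = 146,510,000,000, so EBIT = 146,510,000,000 ÷ 140,000 = 1,046,500.00.

$1,046,500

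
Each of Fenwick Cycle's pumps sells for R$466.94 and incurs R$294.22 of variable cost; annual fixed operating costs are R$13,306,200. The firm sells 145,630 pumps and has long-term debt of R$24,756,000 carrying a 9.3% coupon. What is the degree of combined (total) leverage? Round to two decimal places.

At 145,630 units, contribution = 145,630 × R$172.72 = R$25,153,213.60.
Operating income = contribution − fixed costs = R$25,153,213.60 − R$13,306,200 = R$11,847,013.60. Interest = R$2,302,308.00.
DOL = R$25,153,213.60 ÷ R$11,847,013.60 = 2.1232; DFL = R$11,847,013.60 ÷ R$9,544,705.60 = 1.2412.
Combined leverage = 2.1232 × 1.2412 = 2.6353.

2.64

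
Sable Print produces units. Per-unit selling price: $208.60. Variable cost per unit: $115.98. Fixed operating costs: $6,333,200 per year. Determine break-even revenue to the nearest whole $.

CM per unit = $208.60 − $115.98 = $92.62; CM ratio = $92.62 / $208.60 = 0.4440.
Break-even sales = FC ÷ CM ratio = $6,333,200 × $208.60 / $92.62 = $14,263,718.

$14,263,718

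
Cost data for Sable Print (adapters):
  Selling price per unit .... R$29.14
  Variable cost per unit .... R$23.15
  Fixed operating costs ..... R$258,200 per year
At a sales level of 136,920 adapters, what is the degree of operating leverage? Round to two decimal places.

1.46

Total contribution margin = 136,920 × R$5.99 = R$820,150.80.
Operating income = contribution − fixed costs = R$820,150.80 − R$258,200 = R$561,950.80.
Degree of operating leverage = R$820,150.80 / R$561,950.80 = 1.4595.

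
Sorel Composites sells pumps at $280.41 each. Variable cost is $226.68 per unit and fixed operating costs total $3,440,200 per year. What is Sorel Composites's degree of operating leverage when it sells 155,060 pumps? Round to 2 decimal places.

1.70

At 155,060 units, contribution = 155,060 × $53.73 = $8,331,373.80.
Operating income = contribution − fixed costs = $8,331,373.80 − $3,440,200 = $4,891,173.80.
Degree of operating leverage = $8,331,373.80 / $4,891,173.80 = 1.7033.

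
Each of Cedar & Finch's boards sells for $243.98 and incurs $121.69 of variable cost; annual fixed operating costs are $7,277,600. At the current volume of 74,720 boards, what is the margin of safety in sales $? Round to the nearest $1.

Each unit contributes $243.98 − $121.69 = $122.29. Break-even units = $7,277,600 ÷ $122.29 = 59,511.00; break-even revenue = 59,511.00 × $243.98 = $14,519,493.40.
Actual sales revenue = 74,720 × $243.98 = $18,230,185.60.
Margin of safety = $18,230,185.60 − $14,519,493.40 = $3,710,692.

$3,710,692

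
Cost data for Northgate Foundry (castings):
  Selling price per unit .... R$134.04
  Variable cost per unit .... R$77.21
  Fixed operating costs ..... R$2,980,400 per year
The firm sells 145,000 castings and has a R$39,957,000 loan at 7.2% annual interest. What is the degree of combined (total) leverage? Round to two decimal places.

3.46

Total contribution margin = 145,000 × R$56.83 = R$8,240,350.00.
Operating income = contribution − fixed costs = R$8,240,350.00 − R$2,980,400 = R$5,259,950.00. Interest = R$2,876,904.00, so EBIT − I = R$2,383,046.00.
DCL = contribution ÷ (EBIT − I) = R$8,240,350.00 ÷ R$2,383,046.00 = 3.4579.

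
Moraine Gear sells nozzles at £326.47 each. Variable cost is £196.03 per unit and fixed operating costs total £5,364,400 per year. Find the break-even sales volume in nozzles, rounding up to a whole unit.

Each unit contributes £326.47 − £196.03 = £130.44.
Break-even volume = fixed costs ÷ CM per unit = £5,364,400 ÷ £130.44 = 41,125.42, so 41,126 nozzles.

41,126 nozzles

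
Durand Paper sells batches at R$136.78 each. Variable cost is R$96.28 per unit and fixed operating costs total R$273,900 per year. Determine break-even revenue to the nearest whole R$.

R$925,038

CM per unit = R$136.78 − R$96.28 = R$40.50; CM ratio = R$40.50 / R$136.78 = 0.2961.
Break-even revenue = fixed costs × price ÷ CM = R$273,900 × R$136.78 ÷ R$40.50 = R$925,038.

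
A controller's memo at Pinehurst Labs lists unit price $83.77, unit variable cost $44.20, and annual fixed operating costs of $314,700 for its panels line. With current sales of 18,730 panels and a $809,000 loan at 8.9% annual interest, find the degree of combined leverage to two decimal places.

At 18,730 units, contribution = 18,730 × $39.57 = $741,146.10.
EBIT = $741,146.10 − $314,700 = $426,446.10. Interest = $72,001.00.
DOL = $741,146.10 ÷ $426,446.10 = 1.7380; DFL = $426,446.10 ÷ $354,445.10 = 1.2031.
DCL = DOL × DFL = 1.7380 × 1.2031 = 2.0910.

2.09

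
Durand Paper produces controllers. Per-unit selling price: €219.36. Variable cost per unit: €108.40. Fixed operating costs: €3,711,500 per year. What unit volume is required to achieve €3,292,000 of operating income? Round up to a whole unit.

Contribution margin per unit = €219.36 − €108.40 = €110.96.
Units = (FC + target) / CM = (€3,711,500 + €3,292,000) / €110.96 = 63,117.34, so 63,118 controllers.

63,118 controllers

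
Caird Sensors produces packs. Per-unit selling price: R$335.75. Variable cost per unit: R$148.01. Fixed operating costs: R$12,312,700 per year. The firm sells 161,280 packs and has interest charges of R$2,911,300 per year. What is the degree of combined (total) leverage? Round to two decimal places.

2.01

At 161,280 units, contribution = 161,280 × R$187.74 = R$30,278,707.20.
EBIT = R$30,278,707.20 − R$12,312,700 = R$17,966,007.20. Interest = R$2,911,300.00, so EBIT − I = R$15,054,707.20.
DCL = contribution ÷ (EBIT − I) = R$30,278,707.20 ÷ R$15,054,707.20 = 2.0112.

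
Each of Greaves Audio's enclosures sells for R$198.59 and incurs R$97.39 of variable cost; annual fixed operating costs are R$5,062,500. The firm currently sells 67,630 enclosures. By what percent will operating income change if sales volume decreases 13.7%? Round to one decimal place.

Total contribution margin = 67,630 × R$101.20 = R$6,844,156.00.
EBIT = R$6,844,156.00 − R$5,062,500 = R$1,781,656.00.
So DOL = total CM / EBIT = R$6,844,156.00 / R$1,781,656.00 = 3.8415.
Operating income changes by 3.8415 × -13.7% = -52.6%.

-52.6%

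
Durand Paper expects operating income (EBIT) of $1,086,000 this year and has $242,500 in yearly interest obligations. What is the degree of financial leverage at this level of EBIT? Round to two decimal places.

Annual interest charges come to $242,500.00.
Degree of financial leverage = EBIT / (EBIT − interest) = $1,086,000 / $843,500.00 = 1.2875.

1.29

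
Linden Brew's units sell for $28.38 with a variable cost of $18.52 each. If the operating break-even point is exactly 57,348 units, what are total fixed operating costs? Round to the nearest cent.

$565,451.28

Contribution margin per unit = $28.38 − $18.52 = $9.86.
Since BE = FC / CM, FC = 57,348 × $9.86 = $565,451.28.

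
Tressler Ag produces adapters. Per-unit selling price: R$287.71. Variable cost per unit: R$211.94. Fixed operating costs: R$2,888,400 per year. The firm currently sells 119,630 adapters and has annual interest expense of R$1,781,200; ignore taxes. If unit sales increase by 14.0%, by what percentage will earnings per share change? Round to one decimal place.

At 119,630 units, contribution = 119,630 × R$75.77 = R$9,064,365.10.
Operating income = contribution − fixed costs = R$9,064,365.10 − R$2,888,400 = R$6,175,965.10.
After interest of R$1,781,200.00, pre-tax earnings = R$4,394,765.10.
Degree of combined leverage = contribution ÷ (EBIT − I) = R$9,064,365.10 ÷ R$4,394,765.10 = 2.0625.
EPS therefore changes by 2.0625 × (+14.0%) = +28.9%.

+28.9%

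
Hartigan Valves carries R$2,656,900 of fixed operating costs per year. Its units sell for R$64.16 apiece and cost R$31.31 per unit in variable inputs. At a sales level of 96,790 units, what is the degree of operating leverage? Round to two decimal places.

Total contribution margin = 96,790 × R$32.85 = R$3,179,551.50.
EBIT = R$3,179,551.50 − R$2,656,900 = R$522,651.50.
Degree of operating leverage = R$3,179,551.50 / R$522,651.50 = 6.0835.

6.08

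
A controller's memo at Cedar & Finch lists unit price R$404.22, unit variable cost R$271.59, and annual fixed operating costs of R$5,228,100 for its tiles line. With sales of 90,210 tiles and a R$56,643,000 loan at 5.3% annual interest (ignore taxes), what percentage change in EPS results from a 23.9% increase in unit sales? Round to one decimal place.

+76.6%

Total contribution margin = 90,210 × R$132.63 = R$11,964,552.30.
Subtracting fixed costs: EBIT = R$11,964,552.30 − R$5,228,100 = R$6,736,452.30.
After interest of R$3,002,079.00, pre-tax earnings = R$3,734,373.30.
Degree of combined leverage = contribution ÷ (EBIT − I) = R$11,964,552.30 ÷ R$3,734,373.30 = 3.2039.
EPS therefore changes by 3.2039 × (+23.9%) = +76.6%.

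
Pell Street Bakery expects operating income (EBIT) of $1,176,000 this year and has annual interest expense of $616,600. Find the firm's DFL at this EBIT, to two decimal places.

Interest = $616,600.00.
Degree of financial leverage = EBIT / (EBIT − interest) = $1,176,000 / $559,400.00 = 2.1023.

2.10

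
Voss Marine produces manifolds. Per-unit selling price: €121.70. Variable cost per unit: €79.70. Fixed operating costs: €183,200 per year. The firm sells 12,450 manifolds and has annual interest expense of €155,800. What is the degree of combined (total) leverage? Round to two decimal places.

2.84

Total contribution margin = 12,450 × €42.00 = €522,900.00.
Subtracting fixed costs: EBIT = €522,900.00 − €183,200 = €339,700.00. Interest = €155,800.00, so EBIT − I = €183,900.00.
DCL = contribution ÷ (EBIT − I) = €522,900.00 ÷ €183,900.00 = 2.8434.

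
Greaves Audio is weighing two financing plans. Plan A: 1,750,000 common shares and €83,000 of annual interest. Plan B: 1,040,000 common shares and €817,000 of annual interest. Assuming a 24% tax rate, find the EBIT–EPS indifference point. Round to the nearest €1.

€1,892,155

Set EPS_A = EPS_B: (EBIT − €83,000)(1 − 0.24) ÷ 1,750,000 = (EBIT − €817,000)(1 − 0.24) ÷ 1,040,000.
Cancelling (1 − t) and cross-multiplying: 1,040,000·(EBIT − 83,000) = 1,750,000·(EBIT − 817,000).
Solving, EBIT = (817,000·1,750,000 − 83,000·1,040,000) / (1,750,000 − 1,040,000) = 1,343,430,000,000 / 710,000 = 1,892,154.93.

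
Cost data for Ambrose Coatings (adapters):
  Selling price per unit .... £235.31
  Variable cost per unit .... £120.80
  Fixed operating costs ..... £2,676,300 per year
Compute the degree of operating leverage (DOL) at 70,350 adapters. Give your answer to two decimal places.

Total contribution margin = 70,350 × £114.51 = £8,055,778.50.
EBIT = £8,055,778.50 − £2,676,300 = £5,379,478.50.
DOL = contribution ÷ EBIT = £8,055,778.50 ÷ £5,379,478.50 = 1.4975.

1.50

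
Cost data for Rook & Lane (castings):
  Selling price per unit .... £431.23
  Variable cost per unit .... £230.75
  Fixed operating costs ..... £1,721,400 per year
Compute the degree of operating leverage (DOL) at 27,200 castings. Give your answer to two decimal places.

1.46

Total contribution margin = 27,200 × £200.48 = £5,453,056.00.
EBIT = £5,453,056.00 − £1,721,400 = £3,731,656.00.
DOL = contribution ÷ EBIT = £5,453,056.00 ÷ £3,731,656.00 = 1.4613.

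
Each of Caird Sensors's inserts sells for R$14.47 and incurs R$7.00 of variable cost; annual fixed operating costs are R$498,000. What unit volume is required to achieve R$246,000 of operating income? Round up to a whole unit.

99,599 inserts

Each unit contributes R$14.47 − R$7.00 = R$7.47.
Units = (FC + target) / CM = (R$498,000 + R$246,000) / R$7.47 = 99,598.39, so 99,599 inserts.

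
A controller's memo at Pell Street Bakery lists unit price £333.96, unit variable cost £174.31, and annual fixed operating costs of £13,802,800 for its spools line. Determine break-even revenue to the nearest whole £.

Contribution margin per unit = £333.96 − £174.31 = £159.65, a CM ratio of £159.65 ÷ £333.96 = 0.4781.
Break-even revenue = fixed costs × price ÷ CM = £13,802,800 × £333.96 ÷ £159.65 = £28,873,054.

£28,873,054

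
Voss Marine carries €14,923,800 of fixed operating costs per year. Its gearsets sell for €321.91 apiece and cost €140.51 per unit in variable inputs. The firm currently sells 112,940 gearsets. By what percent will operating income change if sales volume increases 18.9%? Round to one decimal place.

At 112,940 units, contribution = 112,940 × €181.40 = €20,487,316.00.
Operating income = contribution − fixed costs = €20,487,316.00 − €14,923,800 = €5,563,516.00.
DOL = contribution ÷ EBIT = €20,487,316.00 ÷ €5,563,516.00 = 3.6824.
%ΔEBIT = DOL × %ΔSales = 3.6824 × +18.9% = +69.6%.

+69.6%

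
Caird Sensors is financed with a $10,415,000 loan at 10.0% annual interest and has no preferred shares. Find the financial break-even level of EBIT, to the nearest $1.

$1,041,500

Annual interest = 10.0% × $10,415,000 = $1,041,500.00.
With no preferred dividends, EPS = 0 when EBIT exactly covers interest, so the financial break-even EBIT is $1,041,500.00.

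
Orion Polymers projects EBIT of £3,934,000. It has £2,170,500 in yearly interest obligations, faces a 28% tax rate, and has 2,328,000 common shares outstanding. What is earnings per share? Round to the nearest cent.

Interest = £2,170,500.00, so EBT = £3,934,000 − £2,170,500.00 = £1,763,500.00.
After tax at 28%: net income = £1,763,500.00 × 0.72 = £1,269,720.00.
EPS = £1,269,720.00 ÷ 2,328,000 = £0.55.

£0.55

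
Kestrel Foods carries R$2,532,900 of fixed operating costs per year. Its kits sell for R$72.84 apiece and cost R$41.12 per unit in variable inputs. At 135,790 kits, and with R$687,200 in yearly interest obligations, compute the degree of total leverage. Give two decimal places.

3.96

At 135,790 units, contribution = 135,790 × R$31.72 = R$4,307,258.80.
Subtracting fixed costs: EBIT = R$4,307,258.80 − R$2,532,900 = R$1,774,358.80. Interest = R$687,200.00, so EBIT − I = R$1,087,158.80.
Degree of total leverage = total CM / (EBIT − interest) = R$4,307,258.80 / R$1,087,158.80 = 3.9619.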